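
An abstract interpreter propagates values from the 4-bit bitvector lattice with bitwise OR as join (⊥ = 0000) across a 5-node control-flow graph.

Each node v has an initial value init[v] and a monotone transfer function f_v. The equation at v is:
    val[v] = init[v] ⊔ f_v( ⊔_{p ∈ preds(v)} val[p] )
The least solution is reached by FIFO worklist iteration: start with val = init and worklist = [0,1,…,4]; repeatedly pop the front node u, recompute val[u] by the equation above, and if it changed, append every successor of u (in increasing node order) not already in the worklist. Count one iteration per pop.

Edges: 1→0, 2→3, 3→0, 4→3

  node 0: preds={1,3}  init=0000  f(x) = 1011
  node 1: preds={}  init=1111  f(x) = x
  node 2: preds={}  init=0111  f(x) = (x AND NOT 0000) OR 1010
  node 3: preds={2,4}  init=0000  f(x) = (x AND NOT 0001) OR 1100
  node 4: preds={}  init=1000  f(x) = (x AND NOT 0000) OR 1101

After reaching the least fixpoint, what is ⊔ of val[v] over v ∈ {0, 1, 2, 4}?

Worklist (7 pops):
  #1 pop 0: in=1111 → 1011 (was 0000); enqueue []
  #2 pop 1: in=0000 → 1111 (no change)
  #3 pop 2: in=0000 → 1111 (was 0111); enqueue []
  #4 pop 3: in=1111 → 1110 (was 0000); enqueue [0]
  #5 pop 4: in=0000 → 1101 (was 1000); enqueue [3]
  #6 pop 0: in=1111 → 1011 (no change)
  #7 pop 3: in=1111 → 1110 (no change)

Fixpoint:
  val[0] = 1011
  val[1] = 1111
  val[2] = 1111
  val[3] = 1110
  val[4] = 1101

1111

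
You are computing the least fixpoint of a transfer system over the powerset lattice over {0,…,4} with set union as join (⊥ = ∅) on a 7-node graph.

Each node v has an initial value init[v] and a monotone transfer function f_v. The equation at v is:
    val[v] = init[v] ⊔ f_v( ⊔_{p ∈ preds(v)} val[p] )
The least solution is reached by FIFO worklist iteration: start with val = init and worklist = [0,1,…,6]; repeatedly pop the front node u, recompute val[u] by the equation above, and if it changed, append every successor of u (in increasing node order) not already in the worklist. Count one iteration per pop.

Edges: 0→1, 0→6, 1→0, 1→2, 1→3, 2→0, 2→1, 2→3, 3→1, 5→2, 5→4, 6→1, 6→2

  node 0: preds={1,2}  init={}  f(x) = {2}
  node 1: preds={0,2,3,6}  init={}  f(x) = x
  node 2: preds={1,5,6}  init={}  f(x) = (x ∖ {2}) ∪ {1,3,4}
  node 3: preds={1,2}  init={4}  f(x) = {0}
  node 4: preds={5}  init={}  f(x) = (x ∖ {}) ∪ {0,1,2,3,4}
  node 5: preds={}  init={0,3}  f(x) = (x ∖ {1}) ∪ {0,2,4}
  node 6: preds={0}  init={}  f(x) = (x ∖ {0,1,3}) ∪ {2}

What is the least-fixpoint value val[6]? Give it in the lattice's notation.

Worklist (13 pops):
  #1 pop 0: in={} → {2} (was {}); enqueue []
  #2 pop 1: in={2,4} → {2,4} (was {}); enqueue [0]
  #3 pop 2: in={0,2,3,4} → {0,1,3,4} (was {}); enqueue [1]
  #4 pop 3: in={0,1,2,3,4} → {0,4} (was {4}); enqueue []
  #5 pop 4: in={0,3} → {0,1,2,3,4} (was {}); enqueue []
  #6 pop 5: in={} → {0,2,3,4} (was {0,3}); enqueue [2,4]
  #7 pop 6: in={2} → {2} (was {}); enqueue []
  #8 pop 0: in={0,1,2,3,4} → {2} (no change)
  #9 pop 1: in={0,1,2,3,4} → {0,1,2,3,4} (was {2,4}); enqueue [0,3]
  #10 pop 2: in={0,1,2,3,4} → {0,1,3,4} (no change)
  #11 pop 4: in={0,2,3,4} → {0,1,2,3,4} (no change)
  #12 pop 0: in={0,1,2,3,4} → {2} (no change)
  #13 pop 3: in={0,1,2,3,4} → {0,4} (no change)

Fixpoint:
  val[0] = {2}
  val[1] = {0,1,2,3,4}
  val[2] = {0,1,3,4}
  val[3] = {0,4}
  val[4] = {0,1,2,3,4}
  val[5] = {0,2,3,4}
  val[6] = {2}

{2}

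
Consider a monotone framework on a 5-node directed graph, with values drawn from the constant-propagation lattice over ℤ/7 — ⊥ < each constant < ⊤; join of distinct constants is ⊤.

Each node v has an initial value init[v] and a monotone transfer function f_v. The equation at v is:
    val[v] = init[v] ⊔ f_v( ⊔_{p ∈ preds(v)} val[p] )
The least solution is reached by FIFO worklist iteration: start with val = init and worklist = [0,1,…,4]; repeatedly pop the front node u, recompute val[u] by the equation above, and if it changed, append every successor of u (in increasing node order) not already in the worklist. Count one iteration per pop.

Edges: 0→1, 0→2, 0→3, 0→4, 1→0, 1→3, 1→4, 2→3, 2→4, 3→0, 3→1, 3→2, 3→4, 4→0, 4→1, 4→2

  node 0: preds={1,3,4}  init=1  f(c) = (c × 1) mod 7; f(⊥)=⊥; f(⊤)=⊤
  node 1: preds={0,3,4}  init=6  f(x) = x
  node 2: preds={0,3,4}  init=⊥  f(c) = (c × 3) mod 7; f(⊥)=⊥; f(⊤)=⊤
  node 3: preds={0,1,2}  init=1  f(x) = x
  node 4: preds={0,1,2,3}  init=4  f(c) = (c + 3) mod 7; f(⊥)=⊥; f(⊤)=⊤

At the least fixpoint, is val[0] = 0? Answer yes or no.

no

Trace (8 dequeues):
  [1] u=0 | in ⊤ | out ⊤ | prev 1 | push {}
  [2] u=1 | in ⊤ | out ⊤ | prev 6 | push {0}
  [3] u=2 | in ⊤ | out ⊤ | prev ⊥ | push {}
  [4] u=3 | in ⊤ | out ⊤ | prev 1 | push {1,2}
  [5] u=4 | in ⊤ | out ⊤ | prev 4 | push {}
  [6] u=0 | in ⊤ | out ⊤ | ==
  [7] u=1 | in ⊤ | out ⊤ | ==
  [8] u=2 | in ⊤ | out ⊤ | ==

Converged values:
  [0] ⊤
  [1] ⊤
  [2] ⊤
  [3] ⊤
  [4] ⊤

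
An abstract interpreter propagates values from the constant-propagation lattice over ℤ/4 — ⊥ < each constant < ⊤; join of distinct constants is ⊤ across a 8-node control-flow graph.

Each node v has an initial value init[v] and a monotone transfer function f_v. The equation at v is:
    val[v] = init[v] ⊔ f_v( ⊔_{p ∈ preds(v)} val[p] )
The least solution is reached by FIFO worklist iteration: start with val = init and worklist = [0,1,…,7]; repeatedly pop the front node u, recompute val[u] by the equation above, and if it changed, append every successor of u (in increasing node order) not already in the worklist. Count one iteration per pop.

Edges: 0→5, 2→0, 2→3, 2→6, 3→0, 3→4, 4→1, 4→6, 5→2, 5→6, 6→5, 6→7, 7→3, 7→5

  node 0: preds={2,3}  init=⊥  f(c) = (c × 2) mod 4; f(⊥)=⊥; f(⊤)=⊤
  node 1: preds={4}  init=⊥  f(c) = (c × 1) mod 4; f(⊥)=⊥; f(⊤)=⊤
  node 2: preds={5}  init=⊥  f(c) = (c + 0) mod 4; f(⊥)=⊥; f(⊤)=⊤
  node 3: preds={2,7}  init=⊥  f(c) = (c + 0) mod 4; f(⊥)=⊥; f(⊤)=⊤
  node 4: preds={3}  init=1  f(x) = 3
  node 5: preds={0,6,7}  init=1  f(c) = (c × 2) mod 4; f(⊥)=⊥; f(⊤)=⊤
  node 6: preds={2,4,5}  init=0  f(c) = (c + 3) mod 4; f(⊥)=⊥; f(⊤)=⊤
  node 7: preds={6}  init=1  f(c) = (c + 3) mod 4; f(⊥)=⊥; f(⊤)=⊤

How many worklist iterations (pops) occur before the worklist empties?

Trace (17 dequeues):
  [1] u=0 | in ⊥ | out ⊥ | ==
  [2] u=1 | in 1 | out 1 | prev ⊥ | push {}
  [3] u=2 | in 1 | out 1 | prev ⊥ | push {0}
  [4] u=3 | in 1 | out 1 | prev ⊥ | push {}
  [5] u=4 | in 1 | out ⊤ | prev 1 | push {1}
  [6] u=5 | in ⊤ | out ⊤ | prev 1 | push {2}
  [7] u=6 | in ⊤ | out ⊤ | prev 0 | push {5}
  [8] u=7 | in ⊤ | out ⊤ | prev 1 | push {3}
  [9] u=0 | in 1 | out 2 | prev ⊥ | push {}
  [10] u=1 | in ⊤ | out ⊤ | prev 1 | push {}
  [11] u=2 | in ⊤ | out ⊤ | prev 1 | push {0,6}
  [12] u=5 | in ⊤ | out ⊤ | ==
  [13] u=3 | in ⊤ | out ⊤ | prev 1 | push {4}
  [14] u=0 | in ⊤ | out ⊤ | prev 2 | push {5}
  [15] u=6 | in ⊤ | out ⊤ | ==
  [16] u=4 | in ⊤ | out ⊤ | ==
  [17] u=5 | in ⊤ | out ⊤ | ==

Converged values:
  [0] ⊤
  [1] ⊤
  [2] ⊤
  [3] ⊤
  [4] ⊤
  [5] ⊤
  [6] ⊤
  [7] ⊤

17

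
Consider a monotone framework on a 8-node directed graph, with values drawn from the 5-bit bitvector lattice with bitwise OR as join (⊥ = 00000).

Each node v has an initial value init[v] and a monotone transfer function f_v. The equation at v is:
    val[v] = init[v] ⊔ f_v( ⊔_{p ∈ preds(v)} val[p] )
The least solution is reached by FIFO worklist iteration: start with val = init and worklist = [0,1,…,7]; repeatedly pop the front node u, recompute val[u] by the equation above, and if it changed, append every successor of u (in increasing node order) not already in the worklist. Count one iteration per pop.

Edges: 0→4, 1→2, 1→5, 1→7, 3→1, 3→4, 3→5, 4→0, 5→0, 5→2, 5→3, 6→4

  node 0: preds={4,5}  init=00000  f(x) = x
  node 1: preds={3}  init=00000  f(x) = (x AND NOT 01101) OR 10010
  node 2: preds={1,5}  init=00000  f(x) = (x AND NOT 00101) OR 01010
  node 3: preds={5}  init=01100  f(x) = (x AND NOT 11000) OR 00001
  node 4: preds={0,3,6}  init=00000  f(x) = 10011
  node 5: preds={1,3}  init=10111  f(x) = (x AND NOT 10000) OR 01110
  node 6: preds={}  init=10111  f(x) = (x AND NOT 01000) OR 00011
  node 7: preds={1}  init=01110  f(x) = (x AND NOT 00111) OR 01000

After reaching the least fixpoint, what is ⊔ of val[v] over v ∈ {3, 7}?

Iteration log — 13 steps:
  step 1. node 0  ⊔preds=10111  new=10111  old=00000  +wl: 
  step 2. node 1  ⊔preds=01100  new=10010  old=00000  +wl: 
  step 3. node 2  ⊔preds=10111  new=11010  old=00000  +wl: 
  step 4. node 3  ⊔preds=10111  new=01111  old=01100  +wl: 1
  step 5. node 4  ⊔preds=11111  new=10011  old=00000  +wl: 0
  step 6. node 5  ⊔preds=11111  new=11111  old=10111  +wl: 2,3
  step 7. node 6  ⊔preds=00000  new=10111  stable
  step 8. node 7  ⊔preds=10010  new=11110  old=01110  +wl: 
  step 9. node 1  ⊔preds=01111  new=10010  stable
  step 10. node 0  ⊔preds=11111  new=11111  old=10111  +wl: 4
  step 11. node 2  ⊔preds=11111  new=11010  stable
  step 12. node 3  ⊔preds=11111  new=01111  stable
  step 13. node 4  ⊔preds=11111  new=10011  stable

Least fixpoint reached:
  node 0: 11111
  node 1: 10010
  node 2: 11010
  node 3: 01111
  node 4: 10011
  node 5: 11111
  node 6: 10111
  node 7: 11110

11111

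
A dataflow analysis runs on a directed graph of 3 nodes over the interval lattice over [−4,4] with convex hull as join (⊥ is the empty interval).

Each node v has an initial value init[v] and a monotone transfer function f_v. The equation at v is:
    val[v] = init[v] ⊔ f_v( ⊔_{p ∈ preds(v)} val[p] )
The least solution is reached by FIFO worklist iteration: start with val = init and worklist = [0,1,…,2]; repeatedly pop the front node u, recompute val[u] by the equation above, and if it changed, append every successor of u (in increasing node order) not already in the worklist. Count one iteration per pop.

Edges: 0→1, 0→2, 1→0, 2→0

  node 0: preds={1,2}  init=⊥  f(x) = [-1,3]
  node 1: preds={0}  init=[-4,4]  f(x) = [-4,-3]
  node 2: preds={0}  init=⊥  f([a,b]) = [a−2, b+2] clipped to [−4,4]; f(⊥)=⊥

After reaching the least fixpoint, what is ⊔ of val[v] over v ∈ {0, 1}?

[-4,4]

Worklist (4 pops):
  #1 pop 0: in=[-4,4] → [-1,3] (was ⊥); enqueue []
  #2 pop 1: in=[-1,3] → [-4,4] (no change)
  #3 pop 2: in=[-1,3] → [-3,4] (was ⊥); enqueue [0]
  #4 pop 0: in=[-4,4] → [-1,3] (no change)

Fixpoint:
  val[0] = [-1,3]
  val[1] = [-4,4]
  val[2] = [-3,4]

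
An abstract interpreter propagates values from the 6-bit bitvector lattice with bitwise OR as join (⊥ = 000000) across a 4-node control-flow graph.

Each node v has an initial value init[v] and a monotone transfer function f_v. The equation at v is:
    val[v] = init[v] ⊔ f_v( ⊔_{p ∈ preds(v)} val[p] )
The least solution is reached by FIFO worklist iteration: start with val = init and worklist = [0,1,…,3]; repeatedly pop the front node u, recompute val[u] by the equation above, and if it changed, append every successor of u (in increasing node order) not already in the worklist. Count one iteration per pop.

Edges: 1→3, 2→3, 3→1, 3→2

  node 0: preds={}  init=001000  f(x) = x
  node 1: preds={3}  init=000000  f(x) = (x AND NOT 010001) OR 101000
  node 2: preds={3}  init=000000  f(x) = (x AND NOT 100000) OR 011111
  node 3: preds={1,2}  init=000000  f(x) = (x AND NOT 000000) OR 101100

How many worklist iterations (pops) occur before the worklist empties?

Worklist (7 pops):
  #1 pop 0: in=000000 → 001000 (no change)
  #2 pop 1: in=000000 → 101000 (was 000000); enqueue []
  #3 pop 2: in=000000 → 011111 (was 000000); enqueue []
  #4 pop 3: in=111111 → 111111 (was 000000); enqueue [1,2]
  #5 pop 1: in=111111 → 101110 (was 101000); enqueue [3]
  #6 pop 2: in=111111 → 011111 (no change)
  #7 pop 3: in=111111 → 111111 (no change)

Fixpoint:
  val[0] = 001000
  val[1] = 101110
  val[2] = 011111
  val[3] = 111111

7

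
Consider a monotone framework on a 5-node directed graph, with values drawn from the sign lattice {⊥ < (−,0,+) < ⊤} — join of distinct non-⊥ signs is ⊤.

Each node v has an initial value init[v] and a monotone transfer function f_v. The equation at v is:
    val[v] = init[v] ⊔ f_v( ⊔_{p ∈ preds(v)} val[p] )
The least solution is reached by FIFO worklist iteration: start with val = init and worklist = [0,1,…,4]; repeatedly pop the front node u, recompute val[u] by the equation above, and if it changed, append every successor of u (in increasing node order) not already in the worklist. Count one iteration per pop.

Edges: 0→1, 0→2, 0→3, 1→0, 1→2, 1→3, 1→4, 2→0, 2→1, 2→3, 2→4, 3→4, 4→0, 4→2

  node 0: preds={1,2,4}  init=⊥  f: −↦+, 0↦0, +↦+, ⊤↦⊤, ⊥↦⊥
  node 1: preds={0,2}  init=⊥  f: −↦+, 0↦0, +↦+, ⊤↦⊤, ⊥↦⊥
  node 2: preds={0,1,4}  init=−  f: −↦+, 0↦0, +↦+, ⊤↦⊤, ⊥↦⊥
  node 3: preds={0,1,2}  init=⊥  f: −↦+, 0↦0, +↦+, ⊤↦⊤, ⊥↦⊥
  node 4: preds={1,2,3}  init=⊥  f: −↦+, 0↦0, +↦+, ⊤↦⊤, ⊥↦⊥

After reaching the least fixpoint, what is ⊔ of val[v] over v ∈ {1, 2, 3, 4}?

⊤

Trace (9 dequeues):
  [1] u=0 | in − | out + | prev ⊥ | push {}
  [2] u=1 | in ⊤ | out ⊤ | prev ⊥ | push {0}
  [3] u=2 | in ⊤ | out ⊤ | prev − | push {1}
  [4] u=3 | in ⊤ | out ⊤ | prev ⊥ | push {}
  [5] u=4 | in ⊤ | out ⊤ | prev ⊥ | push {2}
  [6] u=0 | in ⊤ | out ⊤ | prev + | push {3}
  [7] u=1 | in ⊤ | out ⊤ | ==
  [8] u=2 | in ⊤ | out ⊤ | ==
  [9] u=3 | in ⊤ | out ⊤ | ==

Converged values:
  [0] ⊤
  [1] ⊤
  [2] ⊤
  [3] ⊤
  [4] ⊤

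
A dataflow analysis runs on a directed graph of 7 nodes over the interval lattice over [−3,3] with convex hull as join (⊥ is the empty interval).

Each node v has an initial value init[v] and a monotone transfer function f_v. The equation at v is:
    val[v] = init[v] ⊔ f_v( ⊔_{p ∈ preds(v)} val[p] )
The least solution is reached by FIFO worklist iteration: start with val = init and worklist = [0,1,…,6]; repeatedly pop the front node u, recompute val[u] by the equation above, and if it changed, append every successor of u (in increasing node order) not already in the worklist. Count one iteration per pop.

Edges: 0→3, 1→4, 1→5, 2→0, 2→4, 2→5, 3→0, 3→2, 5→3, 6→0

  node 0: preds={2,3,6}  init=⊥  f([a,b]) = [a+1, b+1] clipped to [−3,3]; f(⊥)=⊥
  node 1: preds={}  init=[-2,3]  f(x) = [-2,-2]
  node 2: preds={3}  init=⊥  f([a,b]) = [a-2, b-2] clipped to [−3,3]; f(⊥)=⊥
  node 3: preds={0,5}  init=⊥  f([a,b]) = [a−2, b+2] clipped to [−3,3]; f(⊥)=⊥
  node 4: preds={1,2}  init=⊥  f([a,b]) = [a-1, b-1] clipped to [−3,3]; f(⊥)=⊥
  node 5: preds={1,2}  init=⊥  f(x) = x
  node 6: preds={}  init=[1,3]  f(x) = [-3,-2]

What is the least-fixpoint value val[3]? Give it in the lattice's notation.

Iteration log — 18 steps:
  step 1. node 0  ⊔preds=[1,3]  new=[2,3]  old=⊥  +wl: 
  step 2. node 1  ⊔preds=⊥  new=[-2,3]  stable
  step 3. node 2  ⊔preds=⊥  new=⊥  stable
  step 4. node 3  ⊔preds=[2,3]  new=[0,3]  old=⊥  +wl: 0,2
  step 5. node 4  ⊔preds=[-2,3]  new=[-3,2]  old=⊥  +wl: 
  step 6. node 5  ⊔preds=[-2,3]  new=[-2,3]  old=⊥  +wl: 3
  step 7. node 6  ⊔preds=⊥  new=[-3,3]  old=[1,3]  +wl: 
  step 8. node 0  ⊔preds=[-3,3]  new=[-2,3]  old=[2,3]  +wl: 
  step 9. node 2  ⊔preds=[0,3]  new=[-2,1]  old=⊥  +wl: 0,4,5
  step 10. node 3  ⊔preds=[-2,3]  new=[-3,3]  old=[0,3]  +wl: 2
  step 11. node 0  ⊔preds=[-3,3]  new=[-2,3]  stable
  step 12. node 4  ⊔preds=[-2,3]  new=[-3,2]  stable
  step 13. node 5  ⊔preds=[-2,3]  new=[-2,3]  stable
  step 14. node 2  ⊔preds=[-3,3]  new=[-3,1]  old=[-2,1]  +wl: 0,4,5
  step 15. node 0  ⊔preds=[-3,3]  new=[-2,3]  stable
  step 16. node 4  ⊔preds=[-3,3]  new=[-3,2]  stable
  step 17. node 5  ⊔preds=[-3,3]  new=[-3,3]  old=[-2,3]  +wl: 3
  step 18. node 3  ⊔preds=[-3,3]  new=[-3,3]  stable

Least fixpoint reached:
  node 0: [-2,3]
  node 1: [-2,3]
  node 2: [-3,1]
  node 3: [-3,3]
  node 4: [-3,2]
  node 5: [-3,3]
  node 6: [-3,3]

[-3,3]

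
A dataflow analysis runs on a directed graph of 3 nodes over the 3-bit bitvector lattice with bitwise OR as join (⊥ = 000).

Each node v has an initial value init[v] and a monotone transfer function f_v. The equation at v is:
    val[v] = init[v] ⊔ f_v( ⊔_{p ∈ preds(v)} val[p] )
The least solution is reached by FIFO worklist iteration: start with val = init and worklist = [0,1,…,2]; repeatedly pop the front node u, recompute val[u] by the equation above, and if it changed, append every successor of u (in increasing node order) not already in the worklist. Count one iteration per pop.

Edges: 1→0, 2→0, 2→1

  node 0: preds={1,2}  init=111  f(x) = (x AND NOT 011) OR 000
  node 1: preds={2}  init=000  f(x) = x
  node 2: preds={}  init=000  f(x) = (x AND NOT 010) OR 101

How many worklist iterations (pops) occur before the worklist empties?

6

Worklist (6 pops):
  #1 pop 0: in=000 → 111 (no change)
  #2 pop 1: in=000 → 000 (no change)
  #3 pop 2: in=000 → 101 (was 000); enqueue [0,1]
  #4 pop 0: in=101 → 111 (no change)
  #5 pop 1: in=101 → 101 (was 000); enqueue [0]
  #6 pop 0: in=101 → 111 (no change)

Fixpoint:
  val[0] = 111
  val[1] = 101
  val[2] = 101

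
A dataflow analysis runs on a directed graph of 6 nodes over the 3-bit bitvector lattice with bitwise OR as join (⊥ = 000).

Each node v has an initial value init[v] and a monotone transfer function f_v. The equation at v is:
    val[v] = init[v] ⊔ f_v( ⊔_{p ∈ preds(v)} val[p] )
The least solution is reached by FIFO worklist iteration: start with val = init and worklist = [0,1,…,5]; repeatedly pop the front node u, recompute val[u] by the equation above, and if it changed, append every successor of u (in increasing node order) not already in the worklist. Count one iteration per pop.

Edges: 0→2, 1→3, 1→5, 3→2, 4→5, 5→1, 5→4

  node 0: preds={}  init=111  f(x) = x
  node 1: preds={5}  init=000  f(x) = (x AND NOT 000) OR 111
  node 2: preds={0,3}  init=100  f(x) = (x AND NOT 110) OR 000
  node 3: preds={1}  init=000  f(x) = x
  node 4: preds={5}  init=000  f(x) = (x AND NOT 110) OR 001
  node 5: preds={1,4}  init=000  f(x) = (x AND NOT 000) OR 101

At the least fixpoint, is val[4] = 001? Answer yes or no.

yes

Trace (9 dequeues):
  [1] u=0 | in 000 | out 111 | ==
  [2] u=1 | in 000 | out 111 | prev 000 | push {}
  [3] u=2 | in 111 | out 101 | prev 100 | push {}
  [4] u=3 | in 111 | out 111 | prev 000 | push {2}
  [5] u=4 | in 000 | out 001 | prev 000 | push {}
  [6] u=5 | in 111 | out 111 | prev 000 | push {1,4}
  [7] u=2 | in 111 | out 101 | ==
  [8] u=1 | in 111 | out 111 | ==
  [9] u=4 | in 111 | out 001 | ==

Converged values:
  [0] 111
  [1] 111
  [2] 101
  [3] 111
  [4] 001
  [5] 111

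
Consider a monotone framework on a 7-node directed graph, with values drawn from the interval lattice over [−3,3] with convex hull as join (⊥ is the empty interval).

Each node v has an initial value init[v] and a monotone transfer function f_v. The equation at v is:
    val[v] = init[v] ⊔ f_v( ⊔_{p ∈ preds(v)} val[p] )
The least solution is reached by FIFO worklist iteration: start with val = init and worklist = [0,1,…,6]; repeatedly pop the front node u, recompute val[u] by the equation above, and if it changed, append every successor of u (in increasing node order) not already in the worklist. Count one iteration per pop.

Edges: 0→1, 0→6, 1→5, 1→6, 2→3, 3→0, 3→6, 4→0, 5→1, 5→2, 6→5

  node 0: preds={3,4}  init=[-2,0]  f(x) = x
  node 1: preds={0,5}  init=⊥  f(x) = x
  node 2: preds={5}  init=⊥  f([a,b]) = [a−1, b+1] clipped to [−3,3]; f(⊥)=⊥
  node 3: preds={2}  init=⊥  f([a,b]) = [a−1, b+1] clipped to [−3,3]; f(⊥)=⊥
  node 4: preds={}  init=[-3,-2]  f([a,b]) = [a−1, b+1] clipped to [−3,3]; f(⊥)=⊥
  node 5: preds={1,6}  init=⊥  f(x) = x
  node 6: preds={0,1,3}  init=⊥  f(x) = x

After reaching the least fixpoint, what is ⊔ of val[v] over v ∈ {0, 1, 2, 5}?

Worklist (26 pops):
  #1 pop 0: in=[-3,-2] → [-3,0] (was [-2,0]); enqueue []
  #2 pop 1: in=[-3,0] → [-3,0] (was ⊥); enqueue []
  #3 pop 2: in=⊥ → ⊥ (no change)
  #4 pop 3: in=⊥ → ⊥ (no change)
  #5 pop 4: in=⊥ → [-3,-2] (no change)
  #6 pop 5: in=[-3,0] → [-3,0] (was ⊥); enqueue [1,2]
  #7 pop 6: in=[-3,0] → [-3,0] (was ⊥); enqueue [5]
  #8 pop 1: in=[-3,0] → [-3,0] (no change)
  #9 pop 2: in=[-3,0] → [-3,1] (was ⊥); enqueue [3]
  #10 pop 5: in=[-3,0] → [-3,0] (no change)
  #11 pop 3: in=[-3,1] → [-3,2] (was ⊥); enqueue [0,6]
  #12 pop 0: in=[-3,2] → [-3,2] (was [-3,0]); enqueue [1]
  #13 pop 6: in=[-3,2] → [-3,2] (was [-3,0]); enqueue [5]
  #14 pop 1: in=[-3,2] → [-3,2] (was [-3,0]); enqueue [6]
  #15 pop 5: in=[-3,2] → [-3,2] (was [-3,0]); enqueue [1,2]
  #16 pop 6: in=[-3,2] → [-3,2] (no change)
  #17 pop 1: in=[-3,2] → [-3,2] (no change)
  #18 pop 2: in=[-3,2] → [-3,3] (was [-3,1]); enqueue [3]
  #19 pop 3: in=[-3,3] → [-3,3] (was [-3,2]); enqueue [0,6]
  #20 pop 0: in=[-3,3] → [-3,3] (was [-3,2]); enqueue [1]
  #21 pop 6: in=[-3,3] → [-3,3] (was [-3,2]); enqueue [5]
  #22 pop 1: in=[-3,3] → [-3,3] (was [-3,2]); enqueue [6]
  #23 pop 5: in=[-3,3] → [-3,3] (was [-3,2]); enqueue [1,2]
  #24 pop 6: in=[-3,3] → [-3,3] (no change)
  #25 pop 1: in=[-3,3] → [-3,3] (no change)
  #26 pop 2: in=[-3,3] → [-3,3] (no change)

Fixpoint:
  val[0] = [-3,3]
  val[1] = [-3,3]
  val[2] = [-3,3]
  val[3] = [-3,3]
  val[4] = [-3,-2]
  val[5] = [-3,3]
  val[6] = [-3,3]

[-3,3]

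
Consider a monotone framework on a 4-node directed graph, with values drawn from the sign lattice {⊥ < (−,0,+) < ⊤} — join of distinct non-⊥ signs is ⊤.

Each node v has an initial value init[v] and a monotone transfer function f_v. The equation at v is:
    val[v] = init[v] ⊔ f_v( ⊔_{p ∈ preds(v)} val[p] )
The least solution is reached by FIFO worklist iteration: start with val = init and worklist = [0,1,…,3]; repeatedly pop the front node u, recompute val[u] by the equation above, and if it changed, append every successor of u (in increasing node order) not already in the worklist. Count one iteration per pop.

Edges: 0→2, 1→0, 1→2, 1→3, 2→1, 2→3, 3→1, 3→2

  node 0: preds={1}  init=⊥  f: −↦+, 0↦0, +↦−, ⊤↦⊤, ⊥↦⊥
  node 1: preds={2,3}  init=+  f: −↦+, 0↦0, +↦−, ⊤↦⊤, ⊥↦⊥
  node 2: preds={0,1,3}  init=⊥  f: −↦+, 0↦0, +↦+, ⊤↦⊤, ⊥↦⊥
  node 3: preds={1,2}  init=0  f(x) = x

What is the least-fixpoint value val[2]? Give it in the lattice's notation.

Worklist (7 pops):
  #1 pop 0: in=+ → − (was ⊥); enqueue []
  #2 pop 1: in=0 → ⊤ (was +); enqueue [0]
  #3 pop 2: in=⊤ → ⊤ (was ⊥); enqueue [1]
  #4 pop 3: in=⊤ → ⊤ (was 0); enqueue [2]
  #5 pop 0: in=⊤ → ⊤ (was −); enqueue []
  #6 pop 1: in=⊤ → ⊤ (no change)
  #7 pop 2: in=⊤ → ⊤ (no change)

Fixpoint:
  val[0] = ⊤
  val[1] = ⊤
  val[2] = ⊤
  val[3] = ⊤

⊤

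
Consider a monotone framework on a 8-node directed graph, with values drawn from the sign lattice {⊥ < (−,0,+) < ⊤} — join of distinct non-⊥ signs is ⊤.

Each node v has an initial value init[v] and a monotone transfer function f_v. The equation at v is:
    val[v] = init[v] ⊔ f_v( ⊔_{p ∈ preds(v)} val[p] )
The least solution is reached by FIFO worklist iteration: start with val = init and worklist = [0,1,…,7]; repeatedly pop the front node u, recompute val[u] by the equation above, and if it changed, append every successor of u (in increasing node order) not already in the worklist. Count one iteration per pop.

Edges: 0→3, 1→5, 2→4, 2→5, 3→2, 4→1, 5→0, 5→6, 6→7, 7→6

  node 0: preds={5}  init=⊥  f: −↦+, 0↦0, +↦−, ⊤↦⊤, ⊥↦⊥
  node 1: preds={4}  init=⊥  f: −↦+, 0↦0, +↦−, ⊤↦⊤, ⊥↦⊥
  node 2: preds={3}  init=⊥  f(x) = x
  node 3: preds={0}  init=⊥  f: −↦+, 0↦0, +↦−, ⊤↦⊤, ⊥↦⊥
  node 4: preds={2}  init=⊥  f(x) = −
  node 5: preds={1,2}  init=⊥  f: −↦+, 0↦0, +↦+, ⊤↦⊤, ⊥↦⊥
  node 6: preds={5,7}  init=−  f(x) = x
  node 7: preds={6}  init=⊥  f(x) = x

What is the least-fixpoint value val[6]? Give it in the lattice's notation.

Iteration log — 19 steps:
  step 1. node 0  ⊔preds=⊥  new=⊥  stable
  step 2. node 1  ⊔preds=⊥  new=⊥  stable
  step 3. node 2  ⊔preds=⊥  new=⊥  stable
  step 4. node 3  ⊔preds=⊥  new=⊥  stable
  step 5. node 4  ⊔preds=⊥  new=−  old=⊥  +wl: 1
  step 6. node 5  ⊔preds=⊥  new=⊥  stable
  step 7. node 6  ⊔preds=⊥  new=−  stable
  step 8. node 7  ⊔preds=−  new=−  old=⊥  +wl: 6
  step 9. node 1  ⊔preds=−  new=+  old=⊥  +wl: 5
  step 10. node 6  ⊔preds=−  new=−  stable
  step 11. node 5  ⊔preds=+  new=+  old=⊥  +wl: 0,6
  step 12. node 0  ⊔preds=+  new=−  old=⊥  +wl: 3
  step 13. node 6  ⊔preds=⊤  new=⊤  old=−  +wl: 7
  step 14. node 3  ⊔preds=−  new=+  old=⊥  +wl: 2
  step 15. node 7  ⊔preds=⊤  new=⊤  old=−  +wl: 6
  step 16. node 2  ⊔preds=+  new=+  old=⊥  +wl: 4,5
  step 17. node 6  ⊔preds=⊤  new=⊤  stable
  step 18. node 4  ⊔preds=+  new=−  stable
  step 19. node 5  ⊔preds=+  new=+  stable

Least fixpoint reached:
  node 0: −
  node 1: +
  node 2: +
  node 3: +
  node 4: −
  node 5: +
  node 6: ⊤
  node 7: ⊤

⊤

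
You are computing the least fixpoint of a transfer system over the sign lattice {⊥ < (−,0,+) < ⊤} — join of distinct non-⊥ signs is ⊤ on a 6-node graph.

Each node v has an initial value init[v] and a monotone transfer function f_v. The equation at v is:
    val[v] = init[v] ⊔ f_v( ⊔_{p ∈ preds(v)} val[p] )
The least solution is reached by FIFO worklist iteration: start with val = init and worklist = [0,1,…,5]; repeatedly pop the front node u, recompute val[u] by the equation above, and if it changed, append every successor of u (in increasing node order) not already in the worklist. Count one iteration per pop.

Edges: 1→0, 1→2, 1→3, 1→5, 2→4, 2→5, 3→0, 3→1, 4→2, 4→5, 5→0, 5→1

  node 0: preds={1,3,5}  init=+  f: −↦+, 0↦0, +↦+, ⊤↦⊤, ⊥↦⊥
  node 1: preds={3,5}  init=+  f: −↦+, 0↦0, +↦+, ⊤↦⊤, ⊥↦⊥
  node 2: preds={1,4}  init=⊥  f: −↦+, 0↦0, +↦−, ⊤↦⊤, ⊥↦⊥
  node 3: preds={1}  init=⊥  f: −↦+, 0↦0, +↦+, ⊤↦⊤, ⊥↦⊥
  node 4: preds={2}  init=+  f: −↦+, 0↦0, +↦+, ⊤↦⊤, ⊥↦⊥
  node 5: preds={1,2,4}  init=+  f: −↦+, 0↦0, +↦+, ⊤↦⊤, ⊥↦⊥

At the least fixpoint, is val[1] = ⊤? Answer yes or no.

Iteration log — 17 steps:
  step 1. node 0  ⊔preds=+  new=+  stable
  step 2. node 1  ⊔preds=+  new=+  stable
  step 3. node 2  ⊔preds=+  new=−  old=⊥  +wl: 
  step 4. node 3  ⊔preds=+  new=+  old=⊥  +wl: 0,1
  step 5. node 4  ⊔preds=−  new=+  stable
  step 6. node 5  ⊔preds=⊤  new=⊤  old=+  +wl: 
  step 7. node 0  ⊔preds=⊤  new=⊤  old=+  +wl: 
  step 8. node 1  ⊔preds=⊤  new=⊤  old=+  +wl: 0,2,3,5
  step 9. node 0  ⊔preds=⊤  new=⊤  stable
  step 10. node 2  ⊔preds=⊤  new=⊤  old=−  +wl: 4
  step 11. node 3  ⊔preds=⊤  new=⊤  old=+  +wl: 0,1
  step 12. node 5  ⊔preds=⊤  new=⊤  stable
  step 13. node 4  ⊔preds=⊤  new=⊤  old=+  +wl: 2,5
  step 14. node 0  ⊔preds=⊤  new=⊤  stable
  step 15. node 1  ⊔preds=⊤  new=⊤  stable
  step 16. node 2  ⊔preds=⊤  new=⊤  stable
  step 17. node 5  ⊔preds=⊤  new=⊤  stable

Least fixpoint reached:
  node 0: ⊤
  node 1: ⊤
  node 2: ⊤
  node 3: ⊤
  node 4: ⊤
  node 5: ⊤

yes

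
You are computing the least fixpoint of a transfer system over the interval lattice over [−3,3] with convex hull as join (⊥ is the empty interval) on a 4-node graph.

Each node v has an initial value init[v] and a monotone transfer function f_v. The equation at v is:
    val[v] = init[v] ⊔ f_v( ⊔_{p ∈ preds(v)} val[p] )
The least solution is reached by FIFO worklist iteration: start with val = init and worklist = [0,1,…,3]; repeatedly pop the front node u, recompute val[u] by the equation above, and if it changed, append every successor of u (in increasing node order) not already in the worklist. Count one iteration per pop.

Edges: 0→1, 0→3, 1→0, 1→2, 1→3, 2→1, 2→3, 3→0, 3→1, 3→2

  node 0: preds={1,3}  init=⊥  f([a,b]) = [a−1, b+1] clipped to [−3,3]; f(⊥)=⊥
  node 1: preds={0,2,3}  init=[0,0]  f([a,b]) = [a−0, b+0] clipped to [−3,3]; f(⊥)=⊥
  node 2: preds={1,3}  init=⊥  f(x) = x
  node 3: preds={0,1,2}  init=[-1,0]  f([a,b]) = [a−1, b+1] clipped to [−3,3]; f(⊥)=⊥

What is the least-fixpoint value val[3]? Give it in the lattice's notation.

Trace (11 dequeues):
  [1] u=0 | in [-1,0] | out [-2,1] | prev ⊥ | push {}
  [2] u=1 | in [-2,1] | out [-2,1] | prev [0,0] | push {0}
  [3] u=2 | in [-2,1] | out [-2,1] | prev ⊥ | push {1}
  [4] u=3 | in [-2,1] | out [-3,2] | prev [-1,0] | push {2}
  [5] u=0 | in [-3,2] | out [-3,3] | prev [-2,1] | push {3}
  [6] u=1 | in [-3,3] | out [-3,3] | prev [-2,1] | push {0}
  [7] u=2 | in [-3,3] | out [-3,3] | prev [-2,1] | push {1}
  [8] u=3 | in [-3,3] | out [-3,3] | prev [-3,2] | push {2}
  [9] u=0 | in [-3,3] | out [-3,3] | ==
  [10] u=1 | in [-3,3] | out [-3,3] | ==
  [11] u=2 | in [-3,3] | out [-3,3] | ==

Converged values:
  [0] [-3,3]
  [1] [-3,3]
  [2] [-3,3]
  [3] [-3,3]

[-3,3]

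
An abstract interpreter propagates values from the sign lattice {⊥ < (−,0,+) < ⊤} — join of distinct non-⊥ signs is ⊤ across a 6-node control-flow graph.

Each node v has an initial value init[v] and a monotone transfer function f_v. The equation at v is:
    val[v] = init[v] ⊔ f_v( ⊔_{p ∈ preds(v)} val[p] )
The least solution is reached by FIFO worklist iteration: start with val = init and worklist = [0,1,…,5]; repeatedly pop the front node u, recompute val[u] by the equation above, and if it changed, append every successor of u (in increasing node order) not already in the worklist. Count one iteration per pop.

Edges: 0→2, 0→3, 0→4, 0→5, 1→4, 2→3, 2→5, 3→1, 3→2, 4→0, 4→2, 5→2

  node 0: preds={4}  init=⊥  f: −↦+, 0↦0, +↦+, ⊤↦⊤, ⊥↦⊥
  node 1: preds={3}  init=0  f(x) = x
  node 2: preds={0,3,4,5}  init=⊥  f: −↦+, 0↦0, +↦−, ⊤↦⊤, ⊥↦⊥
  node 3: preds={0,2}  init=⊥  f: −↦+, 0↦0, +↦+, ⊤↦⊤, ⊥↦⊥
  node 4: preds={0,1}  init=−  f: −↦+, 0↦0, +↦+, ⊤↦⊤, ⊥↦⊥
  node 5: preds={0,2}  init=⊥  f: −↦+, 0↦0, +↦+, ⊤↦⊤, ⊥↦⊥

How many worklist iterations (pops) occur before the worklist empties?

13

Worklist (13 pops):
  #1 pop 0: in=− → + (was ⊥); enqueue []
  #2 pop 1: in=⊥ → 0 (no change)
  #3 pop 2: in=⊤ → ⊤ (was ⊥); enqueue []
  #4 pop 3: in=⊤ → ⊤ (was ⊥); enqueue [1,2]
  #5 pop 4: in=⊤ → ⊤ (was −); enqueue [0]
  #6 pop 5: in=⊤ → ⊤ (was ⊥); enqueue []
  #7 pop 1: in=⊤ → ⊤ (was 0); enqueue [4]
  #8 pop 2: in=⊤ → ⊤ (no change)
  #9 pop 0: in=⊤ → ⊤ (was +); enqueue [2,3,5]
  #10 pop 4: in=⊤ → ⊤ (no change)
  #11 pop 2: in=⊤ → ⊤ (no change)
  #12 pop 3: in=⊤ → ⊤ (no change)
  #13 pop 5: in=⊤ → ⊤ (no change)

Fixpoint:
  val[0] = ⊤
  val[1] = ⊤
  val[2] = ⊤
  val[3] = ⊤
  val[4] = ⊤
  val[5] = ⊤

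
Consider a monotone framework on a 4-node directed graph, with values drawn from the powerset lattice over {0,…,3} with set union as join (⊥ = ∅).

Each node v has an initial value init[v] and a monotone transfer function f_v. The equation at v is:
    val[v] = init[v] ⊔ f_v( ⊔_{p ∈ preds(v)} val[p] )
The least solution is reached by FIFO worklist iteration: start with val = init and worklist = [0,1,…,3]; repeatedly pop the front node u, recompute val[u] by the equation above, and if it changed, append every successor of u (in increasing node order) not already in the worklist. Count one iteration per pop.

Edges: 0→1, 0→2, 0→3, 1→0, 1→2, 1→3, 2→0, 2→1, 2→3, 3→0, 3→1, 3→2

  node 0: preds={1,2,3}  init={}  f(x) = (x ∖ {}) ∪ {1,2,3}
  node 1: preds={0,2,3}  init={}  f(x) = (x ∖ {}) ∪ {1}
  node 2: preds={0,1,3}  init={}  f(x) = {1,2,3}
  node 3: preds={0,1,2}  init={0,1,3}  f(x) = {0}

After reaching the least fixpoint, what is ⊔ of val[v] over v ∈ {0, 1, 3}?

{0,1,2,3}

Trace (6 dequeues):
  [1] u=0 | in {0,1,3} | out {0,1,2,3} | prev {} | push {}
  [2] u=1 | in {0,1,2,3} | out {0,1,2,3} | prev {} | push {0}
  [3] u=2 | in {0,1,2,3} | out {1,2,3} | prev {} | push {1}
  [4] u=3 | in {0,1,2,3} | out {0,1,3} | ==
  [5] u=0 | in {0,1,2,3} | out {0,1,2,3} | ==
  [6] u=1 | in {0,1,2,3} | out {0,1,2,3} | ==

Converged values:
  [0] {0,1,2,3}
  [1] {0,1,2,3}
  [2] {1,2,3}
  [3] {0,1,3}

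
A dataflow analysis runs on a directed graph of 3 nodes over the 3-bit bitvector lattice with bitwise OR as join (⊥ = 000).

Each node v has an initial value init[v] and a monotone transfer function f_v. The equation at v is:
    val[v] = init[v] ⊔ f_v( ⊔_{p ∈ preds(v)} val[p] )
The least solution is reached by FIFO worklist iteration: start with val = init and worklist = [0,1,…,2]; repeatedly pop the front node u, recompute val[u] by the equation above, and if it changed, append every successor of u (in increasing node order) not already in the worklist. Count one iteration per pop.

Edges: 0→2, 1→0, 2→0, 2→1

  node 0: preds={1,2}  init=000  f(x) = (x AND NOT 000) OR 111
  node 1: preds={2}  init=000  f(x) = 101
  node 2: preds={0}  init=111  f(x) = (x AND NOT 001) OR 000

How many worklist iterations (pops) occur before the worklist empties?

4

Trace (4 dequeues):
  [1] u=0 | in 111 | out 111 | prev 000 | push {}
  [2] u=1 | in 111 | out 101 | prev 000 | push {0}
  [3] u=2 | in 111 | out 111 | ==
  [4] u=0 | in 111 | out 111 | ==

Converged values:
  [0] 111
  [1] 101
  [2] 111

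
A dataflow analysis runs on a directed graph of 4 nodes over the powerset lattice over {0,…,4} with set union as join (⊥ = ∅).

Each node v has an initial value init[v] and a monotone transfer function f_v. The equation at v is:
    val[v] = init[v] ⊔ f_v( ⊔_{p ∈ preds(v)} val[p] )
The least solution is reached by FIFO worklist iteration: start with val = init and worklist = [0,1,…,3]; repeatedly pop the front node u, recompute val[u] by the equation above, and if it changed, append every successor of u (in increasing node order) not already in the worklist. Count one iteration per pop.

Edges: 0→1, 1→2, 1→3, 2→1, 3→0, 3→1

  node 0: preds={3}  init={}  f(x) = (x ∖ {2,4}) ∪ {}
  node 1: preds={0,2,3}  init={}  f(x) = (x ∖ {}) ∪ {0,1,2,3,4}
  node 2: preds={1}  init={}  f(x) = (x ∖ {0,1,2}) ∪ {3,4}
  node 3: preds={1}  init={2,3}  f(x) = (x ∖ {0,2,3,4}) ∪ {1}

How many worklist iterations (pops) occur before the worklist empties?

Worklist (7 pops):
  #1 pop 0: in={2,3} → {3} (was {}); enqueue []
  #2 pop 1: in={2,3} → {0,1,2,3,4} (was {}); enqueue []
  #3 pop 2: in={0,1,2,3,4} → {3,4} (was {}); enqueue [1]
  #4 pop 3: in={0,1,2,3,4} → {1,2,3} (was {2,3}); enqueue [0]
  #5 pop 1: in={1,2,3,4} → {0,1,2,3,4} (no change)
  #6 pop 0: in={1,2,3} → {1,3} (was {3}); enqueue [1]
  #7 pop 1: in={1,2,3,4} → {0,1,2,3,4} (no change)

Fixpoint:
  val[0] = {1,3}
  val[1] = {0,1,2,3,4}
  val[2] = {3,4}
  val[3] = {1,2,3}

7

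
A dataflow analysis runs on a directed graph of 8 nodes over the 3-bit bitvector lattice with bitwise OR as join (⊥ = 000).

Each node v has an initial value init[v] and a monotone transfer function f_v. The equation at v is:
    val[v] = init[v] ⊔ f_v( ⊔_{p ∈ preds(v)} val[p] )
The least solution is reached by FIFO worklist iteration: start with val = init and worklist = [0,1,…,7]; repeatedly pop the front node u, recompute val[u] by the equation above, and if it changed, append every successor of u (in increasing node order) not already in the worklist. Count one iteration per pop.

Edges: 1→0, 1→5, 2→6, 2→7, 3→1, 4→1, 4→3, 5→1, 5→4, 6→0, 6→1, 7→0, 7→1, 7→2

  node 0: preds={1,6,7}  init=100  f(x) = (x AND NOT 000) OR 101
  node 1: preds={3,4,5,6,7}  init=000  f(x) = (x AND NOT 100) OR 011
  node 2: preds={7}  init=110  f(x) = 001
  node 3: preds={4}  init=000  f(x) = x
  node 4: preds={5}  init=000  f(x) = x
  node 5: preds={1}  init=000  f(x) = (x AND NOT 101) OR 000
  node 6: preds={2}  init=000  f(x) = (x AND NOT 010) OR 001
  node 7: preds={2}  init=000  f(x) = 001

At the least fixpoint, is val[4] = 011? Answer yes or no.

Trace (15 dequeues):
  [1] u=0 | in 000 | out 101 | prev 100 | push {}
  [2] u=1 | in 000 | out 011 | prev 000 | push {0}
  [3] u=2 | in 000 | out 111 | prev 110 | push {}
  [4] u=3 | in 000 | out 000 | ==
  [5] u=4 | in 000 | out 000 | ==
  [6] u=5 | in 011 | out 010 | prev 000 | push {1,4}
  [7] u=6 | in 111 | out 101 | prev 000 | push {}
  [8] u=7 | in 111 | out 001 | prev 000 | push {2}
  [9] u=0 | in 111 | out 111 | prev 101 | push {}
  [10] u=1 | in 111 | out 011 | ==
  [11] u=4 | in 010 | out 010 | prev 000 | push {1,3}
  [12] u=2 | in 001 | out 111 | ==
  [13] u=1 | in 111 | out 011 | ==
  [14] u=3 | in 010 | out 010 | prev 000 | push {1}
  [15] u=1 | in 111 | out 011 | ==

Converged values:
  [0] 111
  [1] 011
  [2] 111
  [3] 010
  [4] 010
  [5] 010
  [6] 101
  [7] 001

no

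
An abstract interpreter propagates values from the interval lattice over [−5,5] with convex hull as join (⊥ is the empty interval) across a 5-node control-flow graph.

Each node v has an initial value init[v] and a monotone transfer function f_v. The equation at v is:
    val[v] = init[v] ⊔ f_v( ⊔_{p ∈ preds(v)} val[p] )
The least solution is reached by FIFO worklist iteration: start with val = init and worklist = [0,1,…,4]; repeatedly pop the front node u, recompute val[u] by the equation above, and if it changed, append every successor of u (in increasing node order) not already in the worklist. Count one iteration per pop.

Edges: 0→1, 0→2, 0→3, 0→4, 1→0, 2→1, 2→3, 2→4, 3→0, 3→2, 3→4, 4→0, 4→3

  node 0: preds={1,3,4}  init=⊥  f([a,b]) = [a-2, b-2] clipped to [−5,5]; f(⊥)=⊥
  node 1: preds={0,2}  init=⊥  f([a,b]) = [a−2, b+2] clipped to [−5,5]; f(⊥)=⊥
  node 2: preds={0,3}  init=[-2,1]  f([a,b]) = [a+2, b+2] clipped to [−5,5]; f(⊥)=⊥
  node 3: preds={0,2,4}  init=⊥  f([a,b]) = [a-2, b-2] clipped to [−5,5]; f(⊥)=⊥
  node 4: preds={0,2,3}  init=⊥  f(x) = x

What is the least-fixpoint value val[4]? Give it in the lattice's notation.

[-5,5]

Trace (18 dequeues):
  [1] u=0 | in ⊥ | out ⊥ | ==
  [2] u=1 | in [-2,1] | out [-4,3] | prev ⊥ | push {0}
  [3] u=2 | in ⊥ | out [-2,1] | ==
  [4] u=3 | in [-2,1] | out [-4,-1] | prev ⊥ | push {2}
  [5] u=4 | in [-4,1] | out [-4,1] | prev ⊥ | push {3}
  [6] u=0 | in [-4,3] | out [-5,1] | prev ⊥ | push {1,4}
  [7] u=2 | in [-5,1] | out [-3,3] | prev [-2,1] | push {}
  [8] u=3 | in [-5,3] | out [-5,1] | prev [-4,-1] | push {0,2}
  [9] u=1 | in [-5,3] | out [-5,5] | prev [-4,3] | push {}
  [10] u=4 | in [-5,3] | out [-5,3] | prev [-4,1] | push {3}
  [11] u=0 | in [-5,5] | out [-5,3] | prev [-5,1] | push {1,4}
  [12] u=2 | in [-5,3] | out [-3,5] | prev [-3,3] | push {}
  [13] u=3 | in [-5,5] | out [-5,3] | prev [-5,1] | push {0,2}
  [14] u=1 | in [-5,5] | out [-5,5] | ==
  [15] u=4 | in [-5,5] | out [-5,5] | prev [-5,3] | push {3}
  [16] u=0 | in [-5,5] | out [-5,3] | ==
  [17] u=2 | in [-5,3] | out [-3,5] | ==
  [18] u=3 | in [-5,5] | out [-5,3] | ==

Converged values:
  [0] [-5,3]
  [1] [-5,5]
  [2] [-3,5]
  [3] [-5,3]
  [4] [-5,5]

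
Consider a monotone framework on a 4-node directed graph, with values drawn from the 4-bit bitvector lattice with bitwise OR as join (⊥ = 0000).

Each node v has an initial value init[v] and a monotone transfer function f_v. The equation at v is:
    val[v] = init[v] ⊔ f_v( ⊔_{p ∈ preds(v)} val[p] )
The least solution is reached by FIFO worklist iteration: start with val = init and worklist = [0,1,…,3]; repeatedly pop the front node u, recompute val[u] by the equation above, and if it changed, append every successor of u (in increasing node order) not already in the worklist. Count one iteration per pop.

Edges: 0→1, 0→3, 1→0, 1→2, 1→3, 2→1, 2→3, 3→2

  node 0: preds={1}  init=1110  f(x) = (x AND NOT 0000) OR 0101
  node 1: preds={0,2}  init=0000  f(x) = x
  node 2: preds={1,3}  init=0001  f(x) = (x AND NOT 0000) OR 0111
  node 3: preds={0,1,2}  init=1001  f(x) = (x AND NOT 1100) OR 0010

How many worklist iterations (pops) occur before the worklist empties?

Worklist (7 pops):
  #1 pop 0: in=0000 → 1111 (was 1110); enqueue []
  #2 pop 1: in=1111 → 1111 (was 0000); enqueue [0]
  #3 pop 2: in=1111 → 1111 (was 0001); enqueue [1]
  #4 pop 3: in=1111 → 1011 (was 1001); enqueue [2]
  #5 pop 0: in=1111 → 1111 (no change)
  #6 pop 1: in=1111 → 1111 (no change)
  #7 pop 2: in=1111 → 1111 (no change)

Fixpoint:
  val[0] = 1111
  val[1] = 1111
  val[2] = 1111
  val[3] = 1011

7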